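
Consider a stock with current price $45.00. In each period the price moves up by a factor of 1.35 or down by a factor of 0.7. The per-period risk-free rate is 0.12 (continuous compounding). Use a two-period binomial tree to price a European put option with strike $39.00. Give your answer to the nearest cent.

Risk-neutral probability p = (e^0.12 − 0.7)/(1.35 − 0.7) = 0.4275/0.6500 = 0.6577
Terminal stock prices: S_uu = 82.01, S_ud = 42.53, S_dd = 22.05
Terminal payoffs (K − S): max(-43.01, 0) = 0, max(-3.525, 0) = 0, max(16.95, 0) = 16.95
Node u (S = 60.75): V_u = e^(−0.12)·[0.6577·0.0000 + 0.3423·0.0000] = 0.0000
Node d (S = 31.5): V_d = e^(−0.12)·[0.6577·0.0000 + 0.3423·16.9500] = 5.1461
Node 0 (S = 45): V_0 = e^(−0.12)·[0.6577·0.0000 + 0.3423·5.1461] = 1.5624

$1.56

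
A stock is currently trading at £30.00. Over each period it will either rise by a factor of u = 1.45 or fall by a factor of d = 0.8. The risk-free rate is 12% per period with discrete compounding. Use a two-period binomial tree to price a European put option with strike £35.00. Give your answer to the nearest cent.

Risk-neutral probability p = (1 + 0.12 − 0.8)/(1.45 − 0.8) = 0.3200/0.6500 = 0.4923
Terminal stock prices: S_uu = 63.08, S_ud = 34.8, S_dd = 19.2
Terminal payoffs (K − S): max(-28.08, 0) = 0, max(0.2, 0) = 0.2, max(15.8, 0) = 15.8
Node u (S = 43.5): V_u = 1/1.12·[0.4923·0.0000 + 0.5077·0.2000] = 0.0907
Node d (S = 24): V_d = 1/1.12·[0.4923·0.2000 + 0.5077·15.8000] = 7.2500
Node 0 (S = 30): V_0 = 1/1.12·[0.4923·0.0907 + 0.5077·7.2500] = 3.3263

£3.33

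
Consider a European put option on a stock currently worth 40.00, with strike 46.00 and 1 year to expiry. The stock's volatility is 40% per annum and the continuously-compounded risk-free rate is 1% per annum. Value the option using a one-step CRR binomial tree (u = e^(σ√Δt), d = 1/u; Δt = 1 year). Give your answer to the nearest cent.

CRR parameters: u = e^(σ√Δt) = e^(0.4·√1) = 1.4918, d = 1/u = 0.6703
Per-period rate: rΔt = 0.01·1 = 0.01, so R = e^0.01 = 1.0101
Risk-neutral probability p = (e^0.01 − 0.6703)/(1.4918 − 0.6703) = 0.3397/0.8215 = 0.4135
Terminal stock prices: S_u = 59.67, S_d = 26.81
Terminal payoffs (K − S): max(-13.67, 0) = 0, max(19.19, 0) = 19.19
Node 0 (S = 40): V_0 = e^(−0.01)·[0.4135·0.0000 + 0.5865·19.1872] = 11.1404

11.14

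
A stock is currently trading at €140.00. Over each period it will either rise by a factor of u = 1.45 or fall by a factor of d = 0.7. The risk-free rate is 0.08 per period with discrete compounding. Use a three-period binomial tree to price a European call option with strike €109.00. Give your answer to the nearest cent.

Risk-neutral probability p = (1 + 0.08 − 0.7)/(1.45 − 0.7) = 0.3800/0.7500 = 0.5067
Terminal stock prices: S_uuu = 426.8, S_uud = 206, S_udd = 99.47, S_ddd = 48.02
Terminal payoffs (S − K): max(317.8, 0) = 317.8, max(97.05, 0) = 97.05, max(-9.53, 0) = 0, max(-60.98, 0) = 0
Node uu (S = 294.4): V_uu = 1/1.08·[0.5067·317.8075 + 0.4933·97.0450] = 193.4241
Node ud (S = 142.1): V_ud = 1/1.08·[0.5067·97.0450 + 0.4933·0.0000] = 45.5273
Node dd (S = 68.6): V_dd = 1/1.08·[0.5067·0.0000 + 0.4933·0.0000] = 0.0000
Node u (S = 203): V_u = 1/1.08·[0.5067·193.4241 + 0.4933·45.5273] = 111.5386
Node d (S = 98): V_d = 1/1.08·[0.5067·45.5273 + 0.4933·0.0000] = 21.3585
Node 0 (S = 140): V_0 = 1/1.08·[0.5067·111.5386 + 0.4933·21.3585] = 62.0831

€62.08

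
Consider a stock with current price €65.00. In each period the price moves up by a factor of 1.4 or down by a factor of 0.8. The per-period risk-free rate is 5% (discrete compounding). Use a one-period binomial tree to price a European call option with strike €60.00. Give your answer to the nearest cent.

€12.30

Risk-neutral probability p = (1 + 0.05 − 0.8)/(1.4 − 0.8) = 0.2500/0.6000 = 0.4167
Terminal stock prices: S_u = 91, S_d = 52
Terminal payoffs (S − K): max(31, 0) = 31, max(-8, 0) = 0
Node 0 (S = 65): V_0 = 1/1.05·[0.4167·31.0000 + 0.5833·0.0000] = 12.3016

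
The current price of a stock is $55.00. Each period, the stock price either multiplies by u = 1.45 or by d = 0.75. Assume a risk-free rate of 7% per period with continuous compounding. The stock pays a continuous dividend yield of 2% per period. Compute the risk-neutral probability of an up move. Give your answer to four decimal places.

Per-period risk-free factor R = e^0.07 = 1.0725; dividend-adjusted growth = e^(0.07−0.02) = 1.0513.
Risk-neutral probability p = (1.0513 − 0.75)/(1.45 − 0.75) = 0.3013/0.7000 = 0.4304

p = 0.4304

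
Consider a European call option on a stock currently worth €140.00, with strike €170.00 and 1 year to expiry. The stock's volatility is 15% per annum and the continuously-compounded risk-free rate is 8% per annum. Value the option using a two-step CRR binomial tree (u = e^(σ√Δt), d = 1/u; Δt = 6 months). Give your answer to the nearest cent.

€1.26

CRR parameters: u = e^(σ√Δt) = e^(0.15·√0.5) = 1.1119, d = 1/u = 0.8994
Per-period rate: rΔt = 0.08·0.5 = 0.04, so R = e^0.04 = 1.0408
Risk-neutral probability p = (e^0.04 − 0.8994)/(1.1119 − 0.8994) = 0.1414/0.2125 = 0.6655
Terminal stock prices: S_uu = 173.1, S_ud = 140, S_dd = 113.2
Terminal payoffs (S − K): max(3.084, 0) = 3.084, max(-30, 0) = 0, max(-56.76, 0) = 0
Node u (S = 155.7): V_u = e^(−0.04)·[0.6655·3.0836 + 0.3345·0.0000] = 1.9717
Node d (S = 125.9): V_d = e^(−0.04)·[0.6655·0.0000 + 0.3345·0.0000] = 0.0000
Node 0 (S = 140): V_0 = e^(−0.04)·[0.6655·1.9717 + 0.3345·0.0000] = 1.2608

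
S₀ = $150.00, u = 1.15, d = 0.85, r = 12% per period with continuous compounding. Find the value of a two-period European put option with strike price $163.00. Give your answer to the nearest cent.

$2.03

Risk-neutral probability p = (e^0.12 − 0.85)/(1.15 − 0.85) = 0.2775/0.3000 = 0.9250
Terminal stock prices: S_uu = 198.4, S_ud = 146.6, S_dd = 108.4
Terminal payoffs (K − S): max(-35.37, 0) = 0, max(16.38, 0) = 16.38, max(54.63, 0) = 54.63
Node u (S = 172.5): V_u = e^(−0.12)·[0.9250·0.0000 + 0.0750·16.3750] = 1.0894
Node d (S = 127.5): V_d = e^(−0.12)·[0.9250·16.3750 + 0.0750·54.6250] = 17.0680
Node 0 (S = 150): V_0 = e^(−0.12)·[0.9250·1.0894 + 0.0750·17.0680] = 2.0292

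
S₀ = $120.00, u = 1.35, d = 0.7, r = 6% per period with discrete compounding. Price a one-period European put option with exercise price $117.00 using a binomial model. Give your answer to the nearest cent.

$13.89

Risk-neutral probability p = (1 + 0.06 − 0.7)/(1.35 − 0.7) = 0.3600/0.6500 = 0.5538
Terminal stock prices: S_u = 162, S_d = 84
Terminal payoffs (K − S): max(-45, 0) = 0, max(33, 0) = 33
Node 0 (S = 120): V_0 = 1/1.06·[0.5538·0.0000 + 0.4462·33.0000] = 13.8897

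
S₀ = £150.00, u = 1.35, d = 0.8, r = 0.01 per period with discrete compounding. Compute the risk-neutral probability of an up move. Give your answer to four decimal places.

Risk-neutral probability p = (1 + 0.01 − 0.8)/(1.35 − 0.8) = 0.2100/0.5500 = 0.3818

p = 0.3818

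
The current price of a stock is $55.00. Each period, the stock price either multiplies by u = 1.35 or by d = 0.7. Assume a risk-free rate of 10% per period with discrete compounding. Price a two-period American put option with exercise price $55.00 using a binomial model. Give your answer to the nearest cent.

Risk-neutral probability p = (1 + 0.1 − 0.7)/(1.35 − 0.7) = 0.4000/0.6500 = 0.6154
Terminal stock prices: S_uu = 100.2, S_ud = 51.97, S_dd = 26.95
Terminal payoffs (K − S): max(-45.24, 0) = 0, max(3.025, 0) = 3.025, max(28.05, 0) = 28.05
Node u (S = 74.25): continuation = 1/1.1·[0.6154·0.0000 + 0.3846·3.0250] = 1.0577; exercise value = 0.0000 ≤ continuation, so V_u = 1.0577
Node d (S = 38.5): continuation = 1/1.1·[0.6154·3.0250 + 0.3846·28.0500] = 11.5000; exercise value = 16.5000 > continuation, so V_d = 16.5000 (exercise)
Node 0 (S = 55): continuation = 1/1.1·[0.6154·1.0577 + 0.3846·16.5000] = 6.3609; exercise value = 0.0000 ≤ continuation, so V_0 = 6.3609

$6.36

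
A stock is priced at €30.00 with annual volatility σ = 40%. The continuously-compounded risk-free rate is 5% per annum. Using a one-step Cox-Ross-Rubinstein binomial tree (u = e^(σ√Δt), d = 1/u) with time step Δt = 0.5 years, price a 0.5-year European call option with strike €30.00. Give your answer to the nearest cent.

€4.53

CRR parameters: u = e^(σ√Δt) = e^(0.4·√0.5) = 1.3269, d = 1/u = 0.7536
Per-period rate: rΔt = 0.05·0.5 = 0.025, so R = e^0.025 = 1.0253
Risk-neutral probability p = (e^0.025 − 0.7536)/(1.3269 − 0.7536) = 0.2717/0.5733 = 0.4739
Terminal stock prices: S_u = 39.81, S_d = 22.61
Terminal payoffs (S − K): max(9.807, 0) = 9.807, max(-7.391, 0) = 0
Node 0 (S = 30): V_0 = e^(−0.025)·[0.4739·9.8069 + 0.5261·0.0000] = 4.5329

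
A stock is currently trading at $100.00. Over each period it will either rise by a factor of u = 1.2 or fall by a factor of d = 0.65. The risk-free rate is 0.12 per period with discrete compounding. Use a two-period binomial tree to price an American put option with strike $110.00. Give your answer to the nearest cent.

Risk-neutral probability p = (1 + 0.12 − 0.65)/(1.2 − 0.65) = 0.4700/0.5500 = 0.8545
Terminal stock prices: S_uu = 144, S_ud = 78, S_dd = 42.25
Terminal payoffs (K − S): max(-34, 0) = 0, max(32, 0) = 32, max(67.75, 0) = 67.75
Node u (S = 120): continuation = 1/1.12·[0.8545·0.0000 + 0.1455·32.0000] = 4.1558; exercise value = 0.0000 ≤ continuation, so V_u = 4.1558
Node d (S = 65): continuation = 1/1.12·[0.8545·32.0000 + 0.1455·67.7500] = 33.2143; exercise value = 45.0000 > continuation, so V_d = 45.0000 (exercise)
Node 0 (S = 100): continuation = 1/1.12·[0.8545·4.1558 + 0.1455·45.0000] = 9.0150; exercise value = 10.0000 > continuation, so V_0 = 10.0000 (exercise)

$10.00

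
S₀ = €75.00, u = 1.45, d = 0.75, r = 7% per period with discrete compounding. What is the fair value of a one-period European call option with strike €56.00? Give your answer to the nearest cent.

€22.66

Risk-neutral probability p = (1 + 0.07 − 0.75)/(1.45 − 0.75) = 0.3200/0.7000 = 0.4571
Terminal stock prices: S_u = 108.8, S_d = 56.25
Terminal payoffs (S − K): max(52.75, 0) = 52.75, max(0.25, 0) = 0.25
Node 0 (S = 75): V_0 = 1/1.07·[0.4571·52.7500 + 0.5429·0.2500] = 22.6636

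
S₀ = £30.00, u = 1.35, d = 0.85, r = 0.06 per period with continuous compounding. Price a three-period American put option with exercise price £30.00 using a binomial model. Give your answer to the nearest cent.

£2.63

Risk-neutral probability p = (e^0.06 − 0.85)/(1.35 − 0.85) = 0.2118/0.5000 = 0.4237
Terminal stock prices: S_uuu = 73.81, S_uud = 46.47, S_udd = 29.26, S_ddd = 18.42
Terminal payoffs (K − S): max(-43.81, 0) = 0, max(-16.47, 0) = 0, max(0.7388, 0) = 0.7388, max(11.58, 0) = 11.58
Node uu (S = 54.68): continuation = e^(−0.06)·[0.4237·0.0000 + 0.5763·0.0000] = 0.0000; exercise value = 0.0000 ≤ continuation, so V_uu = 0.0000
Node ud (S = 34.42): continuation = e^(−0.06)·[0.4237·0.0000 + 0.5763·0.7388] = 0.4010; exercise value = 0.0000 ≤ continuation, so V_ud = 0.4010
Node dd (S = 21.67): continuation = e^(−0.06)·[0.4237·0.7388 + 0.5763·11.5763] = 6.5779; exercise value = 8.3250 > continuation, so V_dd = 8.3250 (exercise)
Node u (S = 40.5): continuation = e^(−0.06)·[0.4237·0.0000 + 0.5763·0.4010] = 0.2176; exercise value = 0.0000 ≤ continuation, so V_u = 0.2176
Node d (S = 25.5): continuation = e^(−0.06)·[0.4237·0.4010 + 0.5763·8.3250] = 4.6785; exercise value = 4.5000 ≤ continuation, so V_d = 4.6785
Node 0 (S = 30): continuation = e^(−0.06)·[0.4237·0.2176 + 0.5763·4.6785] = 2.6262; exercise value = 0.0000 ≤ continuation, so V_0 = 2.6262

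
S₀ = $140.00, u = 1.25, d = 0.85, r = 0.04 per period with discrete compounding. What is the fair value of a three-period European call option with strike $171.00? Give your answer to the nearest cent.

Risk-neutral probability p = (1 + 0.04 − 0.85)/(1.25 − 0.85) = 0.1900/0.4000 = 0.4750
Terminal stock prices: S_uuu = 273.4, S_uud = 185.9, S_udd = 126.4, S_ddd = 85.98
Terminal payoffs (S − K): max(102.4, 0) = 102.4, max(14.94, 0) = 14.94, max(-44.56, 0) = 0, max(-85.02, 0) = 0
Node uu (S = 218.8): V_uu = 1/1.04·[0.4750·102.4375 + 0.5250·14.9375] = 54.3269
Node ud (S = 148.8): V_ud = 1/1.04·[0.4750·14.9375 + 0.5250·0.0000] = 6.8224
Node dd (S = 101.1): V_dd = 1/1.04·[0.4750·0.0000 + 0.5250·0.0000] = 0.0000
Node u (S = 175): V_u = 1/1.04·[0.4750·54.3269 + 0.5250·6.8224] = 28.2568
Node d (S = 119): V_d = 1/1.04·[0.4750·6.8224 + 0.5250·0.0000] = 3.1160
Node 0 (S = 140): V_0 = 1/1.04·[0.4750·28.2568 + 0.5250·3.1160] = 14.4787

$14.48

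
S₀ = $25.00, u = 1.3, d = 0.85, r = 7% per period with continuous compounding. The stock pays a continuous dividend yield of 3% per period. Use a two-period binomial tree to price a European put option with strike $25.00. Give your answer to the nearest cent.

Per-period risk-free factor R = e^0.07 = 1.0725; dividend-adjusted growth = e^(0.07−0.03) = 1.0408.
Risk-neutral probability p = (1.0408 − 0.85)/(1.3 − 0.85) = 0.1908/0.4500 = 0.4240
Terminal stock prices: S_uu = 42.25, S_ud = 27.62, S_dd = 18.06
Terminal payoffs (K − S): max(-17.25, 0) = 0, max(-2.625, 0) = 0, max(6.938, 0) = 6.938
Node u (S = 32.5): V_u = e^(−0.07)·[0.4240·0.0000 + 0.5760·0.0000] = 0.0000
Node d (S = 21.25): V_d = e^(−0.07)·[0.4240·0.0000 + 0.5760·6.9375] = 3.7257
Node 0 (S = 25): V_0 = e^(−0.07)·[0.4240·0.0000 + 0.5760·3.7257] = 2.0008

$2.00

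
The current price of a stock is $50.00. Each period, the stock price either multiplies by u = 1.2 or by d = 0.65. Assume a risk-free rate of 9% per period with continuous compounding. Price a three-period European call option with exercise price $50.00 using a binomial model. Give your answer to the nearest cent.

$14.64

Risk-neutral probability p = (e^0.09 − 0.65)/(1.2 − 0.65) = 0.4442/0.5500 = 0.8076
Terminal stock prices: S_uuu = 86.4, S_uud = 46.8, S_udd = 25.35, S_ddd = 13.73
Terminal payoffs (S − K): max(36.4, 0) = 36.4, max(-3.2, 0) = 0, max(-24.65, 0) = 0, max(-36.27, 0) = 0
Node uu (S = 72): V_uu = e^(−0.09)·[0.8076·36.4000 + 0.1924·0.0000] = 26.8662
Node ud (S = 39): V_ud = e^(−0.09)·[0.8076·0.0000 + 0.1924·0.0000] = 0.0000
Node dd (S = 21.13): V_dd = e^(−0.09)·[0.8076·0.0000 + 0.1924·0.0000] = 0.0000
Node u (S = 60): V_u = e^(−0.09)·[0.8076·26.8662 + 0.1924·0.0000] = 19.8294
Node d (S = 32.5): V_d = e^(−0.09)·[0.8076·0.0000 + 0.1924·0.0000] = 0.0000
Node 0 (S = 50): V_0 = e^(−0.09)·[0.8076·19.8294 + 0.1924·0.0000] = 14.6357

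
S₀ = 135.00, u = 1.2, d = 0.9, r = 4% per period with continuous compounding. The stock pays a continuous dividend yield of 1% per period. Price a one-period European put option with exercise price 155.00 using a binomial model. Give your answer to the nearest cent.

18.19

Per-period risk-free factor R = e^0.04 = 1.0408; dividend-adjusted growth = e^(0.04−0.01) = 1.0305.
Risk-neutral probability p = (1.0305 − 0.9)/(1.2 − 0.9) = 0.1305/0.3000 = 0.4348
Terminal stock prices: S_u = 162, S_d = 121.5
Terminal payoffs (K − S): max(-7, 0) = 0, max(33.5, 0) = 33.5
Node 0 (S = 135): V_0 = e^(−0.04)·[0.4348·0.0000 + 0.5652·33.5000] = 18.1902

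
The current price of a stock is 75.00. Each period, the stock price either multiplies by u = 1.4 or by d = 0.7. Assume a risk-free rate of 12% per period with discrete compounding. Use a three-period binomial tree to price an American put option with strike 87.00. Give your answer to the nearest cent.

Risk-neutral probability p = (1 + 0.12 − 0.7)/(1.4 − 0.7) = 0.4200/0.7000 = 0.6000
Terminal stock prices: S_uuu = 205.8, S_uud = 102.9, S_udd = 51.45, S_ddd = 25.72
Terminal payoffs (K − S): max(-118.8, 0) = 0, max(-15.9, 0) = 0, max(35.55, 0) = 35.55, max(61.28, 0) = 61.28
Node uu (S = 147): continuation = 1/1.12·[0.6000·0.0000 + 0.4000·0.0000] = 0.0000; exercise value = 0.0000 ≤ continuation, so V_uu = 0.0000
Node ud (S = 73.5): continuation = 1/1.12·[0.6000·0.0000 + 0.4000·35.5500] = 12.6964; exercise value = 13.5000 > continuation, so V_ud = 13.5000 (exercise)
Node dd (S = 36.75): continuation = 1/1.12·[0.6000·35.5500 + 0.4000·61.2750] = 40.9286; exercise value = 50.2500 > continuation, so V_dd = 50.2500 (exercise)
Node u (S = 105): continuation = 1/1.12·[0.6000·0.0000 + 0.4000·13.5000] = 4.8214; exercise value = 0.0000 ≤ continuation, so V_u = 4.8214
Node d (S = 52.5): continuation = 1/1.12·[0.6000·13.5000 + 0.4000·50.2500] = 25.1786; exercise value = 34.5000 > continuation, so V_d = 34.5000 (exercise)
Node 0 (S = 75): continuation = 1/1.12·[0.6000·4.8214 + 0.4000·34.5000] = 14.9043; exercise value = 12.0000 ≤ continuation, so V_0 = 14.9043

14.90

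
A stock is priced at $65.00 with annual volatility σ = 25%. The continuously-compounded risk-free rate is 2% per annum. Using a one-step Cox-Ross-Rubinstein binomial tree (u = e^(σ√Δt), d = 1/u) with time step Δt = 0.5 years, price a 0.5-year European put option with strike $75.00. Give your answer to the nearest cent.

$10.49

CRR parameters: u = e^(σ√Δt) = e^(0.25·√0.5) = 1.1934, d = 1/u = 0.8380
Per-period rate: rΔt = 0.02·0.5 = 0.01, so R = e^0.01 = 1.0101
Risk-neutral probability p = (e^0.01 − 0.8380)/(1.1934 − 0.8380) = 0.1721/0.3554 = 0.4842
Terminal stock prices: S_u = 77.57, S_d = 54.47
Terminal payoffs (K − S): max(-2.569, 0) = 0, max(20.53, 0) = 20.53
Node 0 (S = 65): V_0 = e^(−0.01)·[0.4842·0.0000 + 0.5158·20.5322] = 10.4851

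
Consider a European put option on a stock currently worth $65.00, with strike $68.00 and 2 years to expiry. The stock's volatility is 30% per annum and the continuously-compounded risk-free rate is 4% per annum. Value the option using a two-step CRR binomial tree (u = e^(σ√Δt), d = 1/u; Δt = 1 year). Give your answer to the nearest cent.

$9.07

CRR parameters: u = e^(σ√Δt) = e^(0.3·√1) = 1.3499, d = 1/u = 0.7408
Per-period rate: rΔt = 0.04·1 = 0.04, so R = e^0.04 = 1.0408
Risk-neutral probability p = (e^0.04 − 0.7408)/(1.3499 − 0.7408) = 0.3000/0.6090 = 0.4926
Terminal stock prices: S_uu = 118.4, S_ud = 65, S_dd = 35.67
Terminal payoffs (K − S): max(-50.44, 0) = 0, max(3, 0) = 3, max(32.33, 0) = 32.33
Node u (S = 87.74): V_u = e^(−0.04)·[0.4926·0.0000 + 0.5074·3.0000] = 1.4626
Node d (S = 48.15): V_d = e^(−0.04)·[0.4926·3.0000 + 0.5074·32.3272] = 17.1805
Node 0 (S = 65): V_0 = e^(−0.04)·[0.4926·1.4626 + 0.5074·17.1805] = 9.0683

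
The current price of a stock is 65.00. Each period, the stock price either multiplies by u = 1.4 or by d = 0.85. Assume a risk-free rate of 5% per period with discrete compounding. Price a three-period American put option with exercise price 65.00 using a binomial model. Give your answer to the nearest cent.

6.63

Risk-neutral probability p = (1 + 0.05 − 0.85)/(1.4 − 0.85) = 0.2000/0.5500 = 0.3636
Terminal stock prices: S_uuu = 178.4, S_uud = 108.3, S_udd = 65.75, S_ddd = 39.92
Terminal payoffs (K − S): max(-113.4, 0) = 0, max(-43.29, 0) = 0, max(-0.7475, 0) = 0, max(25.08, 0) = 25.08
Node uu (S = 127.4): continuation = 1/1.05·[0.3636·0.0000 + 0.6364·0.0000] = 0.0000; exercise value = 0.0000 ≤ continuation, so V_uu = 0.0000
Node ud (S = 77.35): continuation = 1/1.05·[0.3636·0.0000 + 0.6364·0.0000] = 0.0000; exercise value = 0.0000 ≤ continuation, so V_ud = 0.0000
Node dd (S = 46.96): continuation = 1/1.05·[0.3636·0.0000 + 0.6364·25.0819] = 15.2011; exercise value = 18.0375 > continuation, so V_dd = 18.0375 (exercise)
Node u (S = 91): continuation = 1/1.05·[0.3636·0.0000 + 0.6364·0.0000] = 0.0000; exercise value = 0.0000 ≤ continuation, so V_u = 0.0000
Node d (S = 55.25): continuation = 1/1.05·[0.3636·0.0000 + 0.6364·18.0375] = 10.9318; exercise value = 9.7500 ≤ continuation, so V_d = 10.9318
Node 0 (S = 65): continuation = 1/1.05·[0.3636·0.0000 + 0.6364·10.9318] = 6.6253; exercise value = 0.0000 ≤ continuation, so V_0 = 6.6253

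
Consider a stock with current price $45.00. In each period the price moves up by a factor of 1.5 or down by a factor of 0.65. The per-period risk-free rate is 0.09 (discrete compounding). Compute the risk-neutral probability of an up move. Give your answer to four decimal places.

Risk-neutral probability p = (1 + 0.09 − 0.65)/(1.5 − 0.65) = 0.4400/0.8500 = 0.5176

p = 0.5176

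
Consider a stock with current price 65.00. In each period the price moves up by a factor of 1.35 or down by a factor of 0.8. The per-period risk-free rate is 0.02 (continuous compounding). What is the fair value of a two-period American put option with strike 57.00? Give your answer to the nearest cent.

Risk-neutral probability p = (e^0.02 − 0.8)/(1.35 − 0.8) = 0.2202/0.5500 = 0.4004
Terminal stock prices: S_uu = 118.5, S_ud = 70.2, S_dd = 41.6
Terminal payoffs (K − S): max(-61.46, 0) = 0, max(-13.2, 0) = 0, max(15.4, 0) = 15.4
Node u (S = 87.75): continuation = e^(−0.02)·[0.4004·0.0000 + 0.5996·0.0000] = 0.0000; exercise value = 0.0000 ≤ continuation, so V_u = 0.0000
Node d (S = 52): continuation = e^(−0.02)·[0.4004·0.0000 + 0.5996·15.4000] = 9.0515; exercise value = 5.0000 ≤ continuation, so V_d = 9.0515
Node 0 (S = 65): continuation = e^(−0.02)·[0.4004·0.0000 + 0.5996·9.0515] = 5.3201; exercise value = 0.0000 ≤ continuation, so V_0 = 5.3201

5.32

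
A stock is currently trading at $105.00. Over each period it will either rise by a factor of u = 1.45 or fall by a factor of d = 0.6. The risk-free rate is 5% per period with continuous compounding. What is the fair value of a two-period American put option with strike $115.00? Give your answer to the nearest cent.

Risk-neutral probability p = (e^0.05 − 0.6)/(1.45 − 0.6) = 0.4513/0.8500 = 0.5309
Terminal stock prices: S_uu = 220.8, S_ud = 91.35, S_dd = 37.8
Terminal payoffs (K − S): max(-105.8, 0) = 0, max(23.65, 0) = 23.65, max(77.2, 0) = 77.2
Node u (S = 152.2): continuation = e^(−0.05)·[0.5309·0.0000 + 0.4691·23.6500] = 10.5530; exercise value = 0.0000 ≤ continuation, so V_u = 10.5530
Node d (S = 63): continuation = e^(−0.05)·[0.5309·23.6500 + 0.4691·77.2000] = 46.3914; exercise value = 52.0000 > continuation, so V_d = 52.0000 (exercise)
Node 0 (S = 105): continuation = e^(−0.05)·[0.5309·10.5530 + 0.4691·52.0000] = 28.5326; exercise value = 10.0000 ≤ continuation, so V_0 = 28.5326

$28.53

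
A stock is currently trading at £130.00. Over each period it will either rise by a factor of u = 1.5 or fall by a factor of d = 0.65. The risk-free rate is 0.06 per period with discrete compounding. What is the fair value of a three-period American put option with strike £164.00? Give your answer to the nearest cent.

Risk-neutral probability p = (1 + 0.06 − 0.65)/(1.5 − 0.65) = 0.4100/0.8500 = 0.4824
Terminal stock prices: S_uuu = 438.8, S_uud = 190.1, S_udd = 82.39, S_ddd = 35.7
Terminal payoffs (K − S): max(-274.8, 0) = 0, max(-26.12, 0) = 0, max(81.61, 0) = 81.61, max(128.3, 0) = 128.3
Node uu (S = 292.5): continuation = 1/1.06·[0.4824·0.0000 + 0.5176·0.0000] = 0.0000; exercise value = 0.0000 ≤ continuation, so V_uu = 0.0000
Node ud (S = 126.8): continuation = 1/1.06·[0.4824·0.0000 + 0.5176·81.6125] = 39.8552; exercise value = 37.2500 ≤ continuation, so V_ud = 39.8552
Node dd (S = 54.93): continuation = 1/1.06·[0.4824·81.6125 + 0.5176·128.2987] = 99.7920; exercise value = 109.0750 > continuation, so V_dd = 109.0750 (exercise)
Node u (S = 195): continuation = 1/1.06·[0.4824·0.0000 + 0.5176·39.8552] = 19.4631; exercise value = 0.0000 ≤ continuation, so V_u = 19.4631
Node d (S = 84.5): continuation = 1/1.06·[0.4824·39.8552 + 0.5176·109.0750] = 71.4025; exercise value = 79.5000 > continuation, so V_d = 79.5000 (exercise)
Node 0 (S = 130): continuation = 1/1.06·[0.4824·19.4631 + 0.5176·79.5000] = 47.6802; exercise value = 34.0000 ≤ continuation, so V_0 = 47.6802

£47.68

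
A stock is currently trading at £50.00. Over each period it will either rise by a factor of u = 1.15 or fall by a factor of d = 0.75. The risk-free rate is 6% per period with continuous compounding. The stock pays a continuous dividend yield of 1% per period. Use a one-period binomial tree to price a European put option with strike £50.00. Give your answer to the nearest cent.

Per-period risk-free factor R = e^0.06 = 1.0618; dividend-adjusted growth = e^(0.06−0.01) = 1.0513.
Risk-neutral probability p = (1.0513 − 0.75)/(1.15 − 0.75) = 0.3013/0.4000 = 0.7532
Terminal stock prices: S_u = 57.5, S_d = 37.5
Terminal payoffs (K − S): max(-7.5, 0) = 0, max(12.5, 0) = 12.5
Node 0 (S = 50): V_0 = e^(−0.06)·[0.7532·0.0000 + 0.2468·12.5000] = 2.9056

£2.91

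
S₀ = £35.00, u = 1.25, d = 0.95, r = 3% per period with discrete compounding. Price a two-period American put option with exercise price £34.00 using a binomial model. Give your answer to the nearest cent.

Risk-neutral probability p = (1 + 0.03 − 0.95)/(1.25 − 0.95) = 0.0800/0.3000 = 0.2667
Terminal stock prices: S_uu = 54.69, S_ud = 41.56, S_dd = 31.59
Terminal payoffs (K − S): max(-20.69, 0) = 0, max(-7.562, 0) = 0, max(2.413, 0) = 2.413
Node u (S = 43.75): continuation = 1/1.03·[0.2667·0.0000 + 0.7333·0.0000] = 0.0000; exercise value = 0.0000 ≤ continuation, so V_u = 0.0000
Node d (S = 33.25): continuation = 1/1.03·[0.2667·0.0000 + 0.7333·2.4125] = 1.7176; exercise value = 0.7500 ≤ continuation, so V_d = 1.7176
Node 0 (S = 35): continuation = 1/1.03·[0.2667·0.0000 + 0.7333·1.7176] = 1.2229; exercise value = 0.0000 ≤ continuation, so V_0 = 1.2229

£1.22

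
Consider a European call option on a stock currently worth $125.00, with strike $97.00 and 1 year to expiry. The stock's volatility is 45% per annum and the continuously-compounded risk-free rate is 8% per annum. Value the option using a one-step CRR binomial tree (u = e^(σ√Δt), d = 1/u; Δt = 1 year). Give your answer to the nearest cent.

$43.78

CRR parameters: u = e^(σ√Δt) = e^(0.45·√1) = 1.5683, d = 1/u = 0.6376
Per-period rate: rΔt = 0.08·1 = 0.08, so R = e^0.08 = 1.0833
Risk-neutral probability p = (e^0.08 − 0.6376)/(1.5683 − 0.6376) = 0.4457/0.9307 = 0.4789
Terminal stock prices: S_u = 196, S_d = 79.7
Terminal payoffs (S − K): max(99.04, 0) = 99.04, max(-17.3, 0) = 0
Node 0 (S = 125): V_0 = e^(−0.08)·[0.4789·99.0390 + 0.5211·0.0000] = 43.7787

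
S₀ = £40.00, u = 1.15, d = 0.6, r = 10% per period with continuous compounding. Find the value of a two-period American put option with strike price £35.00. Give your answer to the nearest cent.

Risk-neutral probability p = (e^0.1 − 0.6)/(1.15 − 0.6) = 0.5052/0.5500 = 0.9185
Terminal stock prices: S_uu = 52.9, S_ud = 27.6, S_dd = 14.4
Terminal payoffs (K − S): max(-17.9, 0) = 0, max(7.4, 0) = 7.4, max(20.6, 0) = 20.6
Node u (S = 46): continuation = e^(−0.1)·[0.9185·0.0000 + 0.0815·7.4000] = 0.5458; exercise value = 0.0000 ≤ continuation, so V_u = 0.5458
Node d (S = 24): continuation = e^(−0.1)·[0.9185·7.4000 + 0.0815·20.6000] = 7.6693; exercise value = 11.0000 > continuation, so V_d = 11.0000 (exercise)
Node 0 (S = 40): continuation = e^(−0.1)·[0.9185·0.5458 + 0.0815·11.0000] = 1.2648; exercise value = 0.0000 ≤ continuation, so V_0 = 1.2648

£1.26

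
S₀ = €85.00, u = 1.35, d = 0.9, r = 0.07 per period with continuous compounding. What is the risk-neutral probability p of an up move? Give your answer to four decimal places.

p = 0.3834

Risk-neutral probability p = (e^0.07 − 0.9)/(1.35 − 0.9) = 0.1725/0.4500 = 0.3834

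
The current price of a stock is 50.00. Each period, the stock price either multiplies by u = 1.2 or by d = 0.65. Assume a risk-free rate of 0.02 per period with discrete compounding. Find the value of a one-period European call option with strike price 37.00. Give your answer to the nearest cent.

Risk-neutral probability p = (1 + 0.02 − 0.65)/(1.2 − 0.65) = 0.3700/0.5500 = 0.6727
Terminal stock prices: S_u = 60, S_d = 32.5
Terminal payoffs (S − K): max(23, 0) = 23, max(-4.5, 0) = 0
Node 0 (S = 50): V_0 = 1/1.02·[0.6727·23.0000 + 0.3273·0.0000] = 15.1693

15.17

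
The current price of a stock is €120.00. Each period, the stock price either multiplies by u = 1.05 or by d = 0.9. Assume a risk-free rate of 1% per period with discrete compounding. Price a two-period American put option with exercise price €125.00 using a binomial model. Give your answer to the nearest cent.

€6.71

Risk-neutral probability p = (1 + 0.01 − 0.9)/(1.05 − 0.9) = 0.1100/0.1500 = 0.7333
Terminal stock prices: S_uu = 132.3, S_ud = 113.4, S_dd = 97.2
Terminal payoffs (K − S): max(-7.3, 0) = 0, max(11.6, 0) = 11.6, max(27.8, 0) = 27.8
Node u (S = 126): continuation = 1/1.01·[0.7333·0.0000 + 0.2667·11.6000] = 3.0627; exercise value = 0.0000 ≤ continuation, so V_u = 3.0627
Node d (S = 108): continuation = 1/1.01·[0.7333·11.6000 + 0.2667·27.8000] = 15.7624; exercise value = 17.0000 > continuation, so V_d = 17.0000 (exercise)
Node 0 (S = 120): continuation = 1/1.01·[0.7333·3.0627 + 0.2667·17.0000] = 6.7122; exercise value = 5.0000 ≤ continuation, so V_0 = 6.7122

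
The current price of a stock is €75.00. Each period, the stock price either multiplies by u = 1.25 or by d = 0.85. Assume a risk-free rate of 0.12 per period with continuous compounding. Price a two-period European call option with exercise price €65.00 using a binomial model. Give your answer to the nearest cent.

Risk-neutral probability p = (e^0.12 − 0.85)/(1.25 − 0.85) = 0.2775/0.4000 = 0.6937
Terminal stock prices: S_uu = 117.2, S_ud = 79.69, S_dd = 54.19
Terminal payoffs (S − K): max(52.19, 0) = 52.19, max(14.69, 0) = 14.69, max(-10.81, 0) = 0
Node u (S = 93.75): V_u = e^(−0.12)·[0.6937·52.1875 + 0.3063·14.6875] = 36.1002
Node d (S = 63.75): V_d = e^(−0.12)·[0.6937·14.6875 + 0.3063·0.0000] = 9.0371
Node 0 (S = 75): V_0 = e^(−0.12)·[0.6937·36.1002 + 0.3063·9.0371] = 24.6669

€24.67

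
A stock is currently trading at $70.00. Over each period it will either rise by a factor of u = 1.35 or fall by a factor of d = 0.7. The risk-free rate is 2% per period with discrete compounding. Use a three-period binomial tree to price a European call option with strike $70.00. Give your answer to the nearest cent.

$18.21

Risk-neutral probability p = (1 + 0.02 − 0.7)/(1.35 − 0.7) = 0.3200/0.6500 = 0.4923
Terminal stock prices: S_uuu = 172.2, S_uud = 89.3, S_udd = 46.3, S_ddd = 24.01
Terminal payoffs (S − K): max(102.2, 0) = 102.2, max(19.3, 0) = 19.3, max(-23.7, 0) = 0, max(-45.99, 0) = 0
Node uu (S = 127.6): V_uu = 1/1.02·[0.4923·102.2263 + 0.5077·19.3025] = 58.9475
Node ud (S = 66.15): V_ud = 1/1.02·[0.4923·19.3025 + 0.5077·0.0000] = 9.3164
Node dd (S = 34.3): V_dd = 1/1.02·[0.4923·0.0000 + 0.5077·0.0000] = 0.0000
Node u (S = 94.5): V_u = 1/1.02·[0.4923·58.9475 + 0.5077·9.3164] = 33.0884
Node d (S = 49): V_d = 1/1.02·[0.4923·9.3164 + 0.5077·0.0000] = 4.4966
Node 0 (S = 70): V_0 = 1/1.02·[0.4923·33.0884 + 0.5077·4.4966] = 18.2084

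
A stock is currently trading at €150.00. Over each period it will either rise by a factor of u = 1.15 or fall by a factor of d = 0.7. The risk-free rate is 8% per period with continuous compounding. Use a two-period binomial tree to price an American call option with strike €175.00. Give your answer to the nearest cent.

Risk-neutral probability p = (e^0.08 − 0.7)/(1.15 − 0.7) = 0.3833/0.4500 = 0.8517
Terminal stock prices: S_uu = 198.4, S_ud = 120.7, S_dd = 73.5
Terminal payoffs (S − K): max(23.37, 0) = 23.37, max(-54.25, 0) = 0, max(-101.5, 0) = 0
Node u (S = 172.5): continuation = e^(−0.08)·[0.8517·23.3750 + 0.1483·0.0000] = 18.3789; exercise value = 0.0000 ≤ continuation, so V_u = 18.3789
Node d (S = 105): continuation = e^(−0.08)·[0.8517·0.0000 + 0.1483·0.0000] = 0.0000; exercise value = 0.0000 ≤ continuation, so V_d = 0.0000
Node 0 (S = 150): continuation = e^(−0.08)·[0.8517·18.3789 + 0.1483·0.0000] = 14.4507; exercise value = 0.0000 ≤ continuation, so V_0 = 14.4507

€14.45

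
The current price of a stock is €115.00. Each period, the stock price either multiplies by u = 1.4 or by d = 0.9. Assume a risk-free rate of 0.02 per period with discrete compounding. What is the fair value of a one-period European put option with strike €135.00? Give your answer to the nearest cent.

Risk-neutral probability p = (1 + 0.02 − 0.9)/(1.4 − 0.9) = 0.1200/0.5000 = 0.2400
Terminal stock prices: S_u = 161, S_d = 103.5
Terminal payoffs (K − S): max(-26, 0) = 0, max(31.5, 0) = 31.5
Node 0 (S = 115): V_0 = 1/1.02·[0.2400·0.0000 + 0.7600·31.5000] = 23.4706

€23.47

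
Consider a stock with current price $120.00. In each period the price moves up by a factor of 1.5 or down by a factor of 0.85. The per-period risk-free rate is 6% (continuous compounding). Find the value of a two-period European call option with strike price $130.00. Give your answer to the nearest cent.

$22.15

Risk-neutral probability p = (e^0.06 − 0.85)/(1.5 − 0.85) = 0.2118/0.6500 = 0.3259
Terminal stock prices: S_uu = 270, S_ud = 153, S_dd = 86.7
Terminal payoffs (S − K): max(140, 0) = 140, max(23, 0) = 23, max(-43.3, 0) = 0
Node u (S = 180): V_u = e^(−0.06)·[0.3259·140.0000 + 0.6741·23.0000] = 57.5706
Node d (S = 102): V_d = e^(−0.06)·[0.3259·23.0000 + 0.6741·0.0000] = 7.0592
Node 0 (S = 120): V_0 = e^(−0.06)·[0.3259·57.5706 + 0.6741·7.0592] = 22.1513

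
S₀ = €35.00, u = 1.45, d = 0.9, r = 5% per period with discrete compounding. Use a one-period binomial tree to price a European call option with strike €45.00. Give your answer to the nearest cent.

Risk-neutral probability p = (1 + 0.05 − 0.9)/(1.45 − 0.9) = 0.1500/0.5500 = 0.2727
Terminal stock prices: S_u = 50.75, S_d = 31.5
Terminal payoffs (S − K): max(5.75, 0) = 5.75, max(-13.5, 0) = 0
Node 0 (S = 35): V_0 = 1/1.05·[0.2727·5.7500 + 0.7273·0.0000] = 1.4935

€1.49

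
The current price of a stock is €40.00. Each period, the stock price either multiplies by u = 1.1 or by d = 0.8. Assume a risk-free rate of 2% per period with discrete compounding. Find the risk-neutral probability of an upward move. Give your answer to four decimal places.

p = 0.7333

Risk-neutral probability p = (1 + 0.02 − 0.8)/(1.1 − 0.8) = 0.2200/0.3000 = 0.7333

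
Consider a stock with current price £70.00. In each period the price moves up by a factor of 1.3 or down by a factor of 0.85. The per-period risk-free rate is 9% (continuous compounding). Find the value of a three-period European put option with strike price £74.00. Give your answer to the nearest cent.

£4.41

Risk-neutral probability p = (e^0.09 − 0.85)/(1.3 − 0.85) = 0.2442/0.4500 = 0.5426
Terminal stock prices: S_uuu = 153.8, S_uud = 100.6, S_udd = 65.75, S_ddd = 42.99
Terminal payoffs (K − S): max(-79.79, 0) = 0, max(-26.56, 0) = 0, max(8.253, 0) = 8.253, max(31.01, 0) = 31.01
Node uu (S = 118.3): V_uu = e^(−0.09)·[0.5426·0.0000 + 0.4574·0.0000] = 0.0000
Node ud (S = 77.35): V_ud = e^(−0.09)·[0.5426·0.0000 + 0.4574·8.2525] = 3.4497
Node dd (S = 50.57): V_dd = e^(−0.09)·[0.5426·8.2525 + 0.4574·31.0113] = 17.0559
Node u (S = 91): V_u = e^(−0.09)·[0.5426·0.0000 + 0.4574·3.4497] = 1.4421
Node d (S = 59.5): V_d = e^(−0.09)·[0.5426·3.4497 + 0.4574·17.0559] = 8.8405
Node 0 (S = 70): V_0 = e^(−0.09)·[0.5426·1.4421 + 0.4574·8.8405] = 4.4107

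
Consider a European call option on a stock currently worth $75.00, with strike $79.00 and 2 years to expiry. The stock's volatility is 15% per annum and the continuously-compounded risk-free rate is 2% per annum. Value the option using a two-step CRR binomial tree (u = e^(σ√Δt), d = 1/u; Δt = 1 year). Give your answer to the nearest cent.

$5.99

CRR parameters: u = e^(σ√Δt) = e^(0.15·√1) = 1.1618, d = 1/u = 0.8607
Per-period rate: rΔt = 0.02·1 = 0.02, so R = e^0.02 = 1.0202
Risk-neutral probability p = (e^0.02 − 0.8607)/(1.1618 − 0.8607) = 0.1595/0.3011 = 0.5297
Terminal stock prices: S_uu = 101.2, S_ud = 75, S_dd = 55.56
Terminal payoffs (S − K): max(22.24, 0) = 22.24, max(-4, 0) = 0, max(-23.44, 0) = 0
Node u (S = 87.14): V_u = e^(−0.02)·[0.5297·22.2394 + 0.4703·0.0000] = 11.5460
Node d (S = 64.55): V_d = e^(−0.02)·[0.5297·0.0000 + 0.4703·0.0000] = 0.0000
Node 0 (S = 75): V_0 = e^(−0.02)·[0.5297·11.5460 + 0.4703·0.0000] = 5.9943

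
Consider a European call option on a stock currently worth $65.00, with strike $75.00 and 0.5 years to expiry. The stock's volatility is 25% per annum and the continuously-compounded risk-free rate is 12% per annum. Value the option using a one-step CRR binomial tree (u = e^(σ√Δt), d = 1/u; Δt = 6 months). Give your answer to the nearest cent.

$1.52

CRR parameters: u = e^(σ√Δt) = e^(0.25·√0.5) = 1.1934, d = 1/u = 0.8380
Per-period rate: rΔt = 0.12·0.5 = 0.06, so R = e^0.06 = 1.0618
Risk-neutral probability p = (e^0.06 − 0.8380)/(1.1934 − 0.8380) = 0.2239/0.3554 = 0.6299
Terminal stock prices: S_u = 77.57, S_d = 54.47
Terminal payoffs (S − K): max(2.569, 0) = 2.569, max(-20.53, 0) = 0
Node 0 (S = 65): V_0 = e^(−0.06)·[0.6299·2.5687 + 0.3701·0.0000] = 1.5238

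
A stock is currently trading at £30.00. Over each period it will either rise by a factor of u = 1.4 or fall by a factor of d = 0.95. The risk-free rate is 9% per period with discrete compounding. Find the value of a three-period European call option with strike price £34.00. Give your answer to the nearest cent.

Risk-neutral probability p = (1 + 0.09 − 0.95)/(1.4 − 0.95) = 0.1400/0.4500 = 0.3111
Terminal stock prices: S_uuu = 82.32, S_uud = 55.86, S_udd = 37.91, S_ddd = 25.72
Terminal payoffs (S − K): max(48.32, 0) = 48.32, max(21.86, 0) = 21.86, max(3.905, 0) = 3.905, max(-8.279, 0) = 0
Node uu (S = 58.8): V_uu = 1/1.09·[0.3111·48.3200 + 0.6889·21.8600] = 27.6073
Node ud (S = 39.9): V_ud = 1/1.09·[0.3111·21.8600 + 0.6889·3.9050] = 8.7073
Node dd (S = 27.07): V_dd = 1/1.09·[0.3111·3.9050 + 0.6889·0.0000] = 1.1146
Node u (S = 42): V_u = 1/1.09·[0.3111·27.6073 + 0.6889·8.7073] = 13.3829
Node d (S = 28.5): V_d = 1/1.09·[0.3111·8.7073 + 0.6889·1.1146] = 3.1897
Node 0 (S = 30): V_0 = 1/1.09·[0.3111·13.3829 + 0.6889·3.1897] = 5.8357

£5.84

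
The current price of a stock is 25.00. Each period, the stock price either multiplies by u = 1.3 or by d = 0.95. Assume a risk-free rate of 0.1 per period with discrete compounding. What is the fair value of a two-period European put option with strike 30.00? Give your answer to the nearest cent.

Risk-neutral probability p = (1 + 0.1 − 0.95)/(1.3 − 0.95) = 0.1500/0.3500 = 0.4286
Terminal stock prices: S_uu = 42.25, S_ud = 30.88, S_dd = 22.56
Terminal payoffs (K − S): max(-12.25, 0) = 0, max(-0.875, 0) = 0, max(7.438, 0) = 7.438
Node u (S = 32.5): V_u = 1/1.1·[0.4286·0.0000 + 0.5714·0.0000] = 0.0000
Node d (S = 23.75): V_d = 1/1.1·[0.4286·0.0000 + 0.5714·7.4375] = 3.8636
Node 0 (S = 25): V_0 = 1/1.1·[0.4286·0.0000 + 0.5714·3.8636] = 2.0071

2.01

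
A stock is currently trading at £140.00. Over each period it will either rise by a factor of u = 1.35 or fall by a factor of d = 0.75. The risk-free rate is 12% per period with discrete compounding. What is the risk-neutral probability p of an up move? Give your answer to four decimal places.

Risk-neutral probability p = (1 + 0.12 − 0.75)/(1.35 − 0.75) = 0.3700/0.6000 = 0.6167

p = 0.6167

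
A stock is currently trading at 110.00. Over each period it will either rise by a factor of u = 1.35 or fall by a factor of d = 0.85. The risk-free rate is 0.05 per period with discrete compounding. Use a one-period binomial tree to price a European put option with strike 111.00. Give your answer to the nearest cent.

10.00

Risk-neutral probability p = (1 + 0.05 − 0.85)/(1.35 − 0.85) = 0.2000/0.5000 = 0.4000
Terminal stock prices: S_u = 148.5, S_d = 93.5
Terminal payoffs (K − S): max(-37.5, 0) = 0, max(17.5, 0) = 17.5
Node 0 (S = 110): V_0 = 1/1.05·[0.4000·0.0000 + 0.6000·17.5000] = 10.0000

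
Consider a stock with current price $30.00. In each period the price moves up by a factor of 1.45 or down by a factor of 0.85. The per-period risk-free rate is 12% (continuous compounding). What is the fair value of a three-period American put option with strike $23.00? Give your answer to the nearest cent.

$0.50

Risk-neutral probability p = (e^0.12 − 0.85)/(1.45 − 0.85) = 0.2775/0.6000 = 0.4625
Terminal stock prices: S_uuu = 91.46, S_uud = 53.61, S_udd = 31.43, S_ddd = 18.42
Terminal payoffs (K − S): max(-68.46, 0) = 0, max(-30.61, 0) = 0, max(-8.429, 0) = 0, max(4.576, 0) = 4.576
Node uu (S = 63.08): continuation = e^(−0.12)·[0.4625·0.0000 + 0.5375·0.0000] = 0.0000; exercise value = 0.0000 ≤ continuation, so V_uu = 0.0000
Node ud (S = 36.98): continuation = e^(−0.12)·[0.4625·0.0000 + 0.5375·0.0000] = 0.0000; exercise value = 0.0000 ≤ continuation, so V_ud = 0.0000
Node dd (S = 21.67): continuation = e^(−0.12)·[0.4625·0.0000 + 0.5375·4.5763] = 2.1816; exercise value = 1.3250 ≤ continuation, so V_dd = 2.1816
Node u (S = 43.5): continuation = e^(−0.12)·[0.4625·0.0000 + 0.5375·0.0000] = 0.0000; exercise value = 0.0000 ≤ continuation, so V_u = 0.0000
Node d (S = 25.5): continuation = e^(−0.12)·[0.4625·0.0000 + 0.5375·2.1816] = 1.0400; exercise value = 0.0000 ≤ continuation, so V_d = 1.0400
Node 0 (S = 30): continuation = e^(−0.12)·[0.4625·0.0000 + 0.5375·1.0400] = 0.4958; exercise value = 0.0000 ≤ continuation, so V_0 = 0.4958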